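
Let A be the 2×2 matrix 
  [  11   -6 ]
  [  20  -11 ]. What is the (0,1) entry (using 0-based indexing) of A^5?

-6

Characteristic polynomial: t^2 - 1 = (t - 1)(t + 1), so the eigenvalues are -1, 1.
t=1: eigenvector (-3, -5).
t=-1: eigenvector (1, 2).
P = [[-3, 1], [-5, 2]], D = diag(1, -1), P⁻¹ = [[-2, 1], [-5, 3]].
A⁵ = P·diag(1, -1)·P⁻¹ = [[11, -6], [20, -11]].
The requested entry is -6.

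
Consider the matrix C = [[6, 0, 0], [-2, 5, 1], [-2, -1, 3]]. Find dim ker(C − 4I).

C − 4I = [[2, 0, 0], [-2, 1, 1], [-2, -1, -1]].
This matrix has rank 2, so its null space has dimension 3 − 2 = 1.

1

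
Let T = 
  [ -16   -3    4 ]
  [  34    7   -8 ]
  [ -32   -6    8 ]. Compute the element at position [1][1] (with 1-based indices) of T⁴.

Characteristic polynomial: r^3 + r^2 - 2r = r(r - 1)(r + 2), so the eigenvalues are -2, 0, 1.
r=-2: eigenvector (1, -2, 2).
r=1: eigenvector (-1, 3, -2).
r=0: eigenvector (2, -4, 5).
P = [[1, -1, 2], [-2, 3, -4], [2, -2, 5]], D = diag(-2, 1, 0), P⁻¹ = [[7, 1, -2], [2, 1, 0], [-2, 0, 1]].
T⁴ = P·diag(16, 1, 0)·P⁻¹ = [[110, 15, -32], [-218, -29, 64], [220, 30, -64]].
The requested entry is 110.

110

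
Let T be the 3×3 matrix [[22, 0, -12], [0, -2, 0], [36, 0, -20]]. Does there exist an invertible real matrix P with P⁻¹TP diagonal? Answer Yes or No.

Yes

Characteristic polynomial: p(r) = r^3 - 12r - 16 = (r - 4)(r + 2)^2.
r = -2 has algebraic multiplicity 2; rank(T + 2I) = 1, so geometric multiplicity = 2.
Every eigenvalue has geometric = algebraic multiplicity, so T is diagonalizable.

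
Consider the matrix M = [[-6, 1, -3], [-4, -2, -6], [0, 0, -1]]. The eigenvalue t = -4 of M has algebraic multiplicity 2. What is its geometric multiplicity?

1

M + 4I = [[-2, 1, -3], [-4, 2, -6], [0, 0, 3]].
This matrix has rank 2, so its null space has dimension 3 − 2 = 1.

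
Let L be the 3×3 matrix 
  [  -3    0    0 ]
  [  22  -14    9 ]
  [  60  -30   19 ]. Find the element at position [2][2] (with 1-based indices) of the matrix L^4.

Characteristic polynomial: t^3 - 2t^2 - 11t + 12 = (t - 4)(t - 1)(t + 3), so the eigenvalues are -3, 1, 4.
t=4: eigenvector (0, 1, 2).
t=-3: eigenvector (1, 2, 0).
t=1: eigenvector (0, -3, -5).
P = [[0, 1, 0], [1, 2, -3], [2, 0, -5]], D = diag(4, -3, 1), P⁻¹ = [[10, -5, 3], [1, 0, 0], [4, -2, 1]].
L⁴ = P·diag(256, 81, 1)·P⁻¹ = [[81, 0, 0], [2710, -1274, 765], [5100, -2550, 1531]].
The requested entry is -1274.

-1274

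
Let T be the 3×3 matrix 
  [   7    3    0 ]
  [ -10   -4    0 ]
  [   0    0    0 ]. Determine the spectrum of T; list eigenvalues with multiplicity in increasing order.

0, 1, 2

Characteristic polynomial: p(r) = r^3 - 3r^2 + 2r = r(r - 2)(r - 1).
Roots (with multiplicity): 0, 1, 2.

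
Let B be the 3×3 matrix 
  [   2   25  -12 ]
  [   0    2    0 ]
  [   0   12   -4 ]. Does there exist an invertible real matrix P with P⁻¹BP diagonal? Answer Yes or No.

No

Characteristic polynomial: p(μ) = μ^3 - 12μ + 16 = (μ - 2)^2(μ + 4).
μ = 2 has algebraic multiplicity 2; rank(B − 2I) = 2, so geometric multiplicity = 1.
Geometric multiplicity < algebraic multiplicity, so B is not diagonalizable.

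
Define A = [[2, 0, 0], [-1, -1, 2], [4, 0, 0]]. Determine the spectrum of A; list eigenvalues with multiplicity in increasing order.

Characteristic polynomial: p(s) = s^3 - s^2 - 2s = s(s - 2)(s + 1).
Roots (with multiplicity): -1, 0, 2.

-1, 0, 2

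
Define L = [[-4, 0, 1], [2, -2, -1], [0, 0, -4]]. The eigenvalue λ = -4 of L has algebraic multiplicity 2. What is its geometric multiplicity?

1

L + 4I = [[0, 0, 1], [2, 2, -1], [0, 0, 0]].
This matrix has rank 2, so its null space has dimension 3 − 2 = 1.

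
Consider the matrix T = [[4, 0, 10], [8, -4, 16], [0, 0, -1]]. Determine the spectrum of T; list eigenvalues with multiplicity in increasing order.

-4, -1, 4

Characteristic polynomial: p(μ) = μ^3 + μ^2 - 16μ - 16 = (μ - 4)(μ + 1)(μ + 4).
Roots (with multiplicity): -4, -1, 4.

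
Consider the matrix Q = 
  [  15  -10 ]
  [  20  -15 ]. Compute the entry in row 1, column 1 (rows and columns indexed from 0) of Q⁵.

-9375

Characteristic polynomial: μ^2 - 25 = (μ - 5)(μ + 5), so the eigenvalues are -5, 5.
μ=5: eigenvector (1, 1).
μ=-5: eigenvector (1, 2).
P = [[1, 1], [1, 2]], D = diag(5, -5), P⁻¹ = [[2, -1], [-1, 1]].
Q⁵ = P·diag(3125, -3125)·P⁻¹ = [[9375, -6250], [12500, -9375]].
The requested entry is -9375.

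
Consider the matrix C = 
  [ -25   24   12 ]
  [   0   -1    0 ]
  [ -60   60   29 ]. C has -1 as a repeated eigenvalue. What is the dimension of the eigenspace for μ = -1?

2

C + 1I = [[-24, 24, 12], [0, 0, 0], [-60, 60, 30]].
This matrix has rank 1, so its null space has dimension 3 − 1 = 2.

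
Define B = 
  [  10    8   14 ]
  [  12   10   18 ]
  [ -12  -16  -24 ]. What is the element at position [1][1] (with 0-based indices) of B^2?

Characteristic polynomial: λ^3 + 4λ^2 - 20λ - 48 = (λ - 4)(λ + 2)(λ + 6), so the eigenvalues are -6, -2, 4.
λ=-2: eigenvector (-1, -2, 2).
λ=4: eigenvector (-1, -1, 1).
λ=-6: eigenvector (-2, -3, 4).
P = [[-1, -1, -2], [-2, -1, -3], [2, 1, 4]], D = diag(-2, 4, -6), P⁻¹ = [[1, -2, -1], [-2, 0, -1], [0, 1, 1]].
B² = P·diag(4, 16, 36)·P⁻¹ = [[28, -64, -52], [24, -92, -84], [-24, 128, 120]].
The requested entry is -92.

-92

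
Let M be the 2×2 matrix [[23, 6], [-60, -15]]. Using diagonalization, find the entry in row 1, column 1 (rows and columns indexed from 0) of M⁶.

-133335

Characteristic polynomial: s^2 - 8s + 15 = (s - 5)(s - 3), so the eigenvalues are 3, 5.
s=3: eigenvector (-3, 10).
s=5: eigenvector (1, -3).
P = [[-3, 1], [10, -3]], D = diag(3, 5), P⁻¹ = [[3, 1], [10, 3]].
M⁶ = P·diag(729, 15625)·P⁻¹ = [[149689, 44688], [-446880, -133335]].
The requested entry is -133335.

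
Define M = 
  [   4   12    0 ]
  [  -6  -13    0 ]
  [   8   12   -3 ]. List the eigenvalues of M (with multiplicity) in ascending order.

Characteristic polynomial: p(t) = t^3 + 12t^2 + 47t + 60 = (t + 3)(t + 4)(t + 5).
Roots (with multiplicity): -5, -4, -3.

-5, -4, -3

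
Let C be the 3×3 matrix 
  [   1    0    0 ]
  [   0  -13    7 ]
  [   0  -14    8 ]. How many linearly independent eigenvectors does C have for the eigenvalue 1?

2

C − 1I = [[0, 0, 0], [0, -14, 7], [0, -14, 7]].
This matrix has rank 1, so its null space has dimension 3 − 1 = 2.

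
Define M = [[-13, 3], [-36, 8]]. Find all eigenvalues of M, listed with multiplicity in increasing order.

Characteristic polynomial: p(r) = r^2 + 5r + 4 = (r + 1)(r + 4).
Roots (with multiplicity): -4, -1.

-4, -1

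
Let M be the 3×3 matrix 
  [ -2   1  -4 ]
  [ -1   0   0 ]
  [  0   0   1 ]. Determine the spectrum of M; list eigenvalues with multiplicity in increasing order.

Characteristic polynomial: p(μ) = μ^3 + μ^2 - μ - 1 = (μ - 1)(μ + 1)^2.
Roots (with multiplicity): -1, -1, 1.

-1, -1, 1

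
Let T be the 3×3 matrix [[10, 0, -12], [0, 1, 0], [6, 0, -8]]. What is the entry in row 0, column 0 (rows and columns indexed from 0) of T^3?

Characteristic polynomial: s^3 - 3s^2 - 6s + 8 = (s - 4)(s - 1)(s + 2), so the eigenvalues are -2, 1, 4.
s=-2: eigenvector (-1, 0, -1).
s=1: eigenvector (0, 1, 0).
s=4: eigenvector (2, 0, 1).
P = [[-1, 0, 2], [0, 1, 0], [-1, 0, 1]], D = diag(-2, 1, 4), P⁻¹ = [[1, 0, -2], [0, 1, 0], [1, 0, -1]].
T³ = P·diag(-8, 1, 64)·P⁻¹ = [[136, 0, -144], [0, 1, 0], [72, 0, -80]].
The requested entry is 136.

136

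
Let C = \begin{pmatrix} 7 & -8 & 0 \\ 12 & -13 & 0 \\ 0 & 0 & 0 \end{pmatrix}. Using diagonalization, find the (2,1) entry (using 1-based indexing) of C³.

Characteristic polynomial: s^3 + 6s^2 + 5s = s(s + 1)(s + 5), so the eigenvalues are -5, -1, 0.
s=-1: eigenvector (1, 1, 0).
s=-5: eigenvector (2, 3, 0).
s=0: eigenvector (0, 0, 1).
P = [[1, 2, 0], [1, 3, 0], [0, 0, 1]], D = diag(-1, -5, 0), P⁻¹ = [[3, -2, 0], [-1, 1, 0], [0, 0, 1]].
C³ = P·diag(-1, -125, 0)·P⁻¹ = [[247, -248, 0], [372, -373, 0], [0, 0, 0]].
The requested entry is 372.

372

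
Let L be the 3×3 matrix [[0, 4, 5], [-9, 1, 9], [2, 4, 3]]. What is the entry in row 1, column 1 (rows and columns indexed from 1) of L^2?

-26

Characteristic polynomial: t^3 - 4t^2 - 7t + 10 = (t - 5)(t - 1)(t + 2), so the eigenvalues are -2, 1, 5.
t=5: eigenvector (1, 0, 1).
t=1: eigenvector (-1, 1, -1).
t=-2: eigenvector (1, -3, 2).
P = [[1, -1, 1], [0, 1, -3], [1, -1, 2]], D = diag(5, 1, -2), P⁻¹ = [[-1, 1, 2], [-3, 1, 3], [-1, 0, 1]].
L² = P·diag(25, 1, 4)·P⁻¹ = [[-26, 24, 51], [9, 1, -9], [-30, 24, 55]].
The requested entry is -26.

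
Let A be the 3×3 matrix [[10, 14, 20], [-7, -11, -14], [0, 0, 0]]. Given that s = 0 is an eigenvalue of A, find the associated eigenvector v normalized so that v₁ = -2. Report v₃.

1

A = [[10, 14, 20], [-7, -11, -14], [0, 0, 0]].
Solving (A)v = 0 gives the eigenspace spanned by (-2, 0, 1).
With v₁ = -2, v = (-2, 0, 1), so v₃ = 1.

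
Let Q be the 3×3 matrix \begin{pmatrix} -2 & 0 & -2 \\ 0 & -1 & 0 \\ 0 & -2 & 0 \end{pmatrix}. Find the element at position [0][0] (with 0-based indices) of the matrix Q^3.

-8

Characteristic polynomial: μ^3 + 3μ^2 + 2μ = μ(μ + 1)(μ + 2), so the eigenvalues are -2, -1, 0.
μ=-2: eigenvector (1, 0, 0).
μ=-1: eigenvector (-4, 1, 2).
μ=0: eigenvector (-1, 0, 1).
P = [[1, -4, -1], [0, 1, 0], [0, 2, 1]], D = diag(-2, -1, 0), P⁻¹ = [[1, 2, 1], [0, 1, 0], [0, -2, 1]].
Q³ = P·diag(-8, -1, 0)·P⁻¹ = [[-8, -12, -8], [0, -1, 0], [0, -2, 0]].
The requested entry is -8.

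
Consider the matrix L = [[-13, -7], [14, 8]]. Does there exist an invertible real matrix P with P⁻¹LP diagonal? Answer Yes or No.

Characteristic polynomial: p(r) = r^2 + 5r - 6 = (r - 1)(r + 6).
All 2 eigenvalues are distinct, so L is diagonalizable.

Yes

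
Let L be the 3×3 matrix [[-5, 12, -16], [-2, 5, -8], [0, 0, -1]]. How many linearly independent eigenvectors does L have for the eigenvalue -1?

2

L + 1I = [[-4, 12, -16], [-2, 6, -8], [0, 0, 0]].
This matrix has rank 1, so its null space has dimension 3 − 1 = 2.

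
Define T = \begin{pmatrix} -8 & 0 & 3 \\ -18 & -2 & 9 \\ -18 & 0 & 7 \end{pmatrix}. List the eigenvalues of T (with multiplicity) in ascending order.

-2, -2, 1

Characteristic polynomial: p(s) = s^3 + 3s^2 - 4 = (s - 1)(s + 2)^2.
Roots (with multiplicity): -2, -2, 1.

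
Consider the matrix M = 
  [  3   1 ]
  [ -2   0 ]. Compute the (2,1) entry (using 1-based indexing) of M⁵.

-62

Characteristic polynomial: s^2 - 3s + 2 = (s - 2)(s - 1), so the eigenvalues are 1, 2.
s=1: eigenvector (-1, 2).
s=2: eigenvector (-1, 1).
P = [[-1, -1], [2, 1]], D = diag(1, 2), P⁻¹ = [[1, 1], [-2, -1]].
M⁵ = P·diag(1, 32)·P⁻¹ = [[63, 31], [-62, -30]].
The requested entry is -62.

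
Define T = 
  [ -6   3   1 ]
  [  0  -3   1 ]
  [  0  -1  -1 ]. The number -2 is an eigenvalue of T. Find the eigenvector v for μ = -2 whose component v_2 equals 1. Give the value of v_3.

T + 2I = [[-4, 3, 1], [0, -1, 1], [0, -1, 1]].
Solving (T + 2I)v = 0 gives the eigenspace spanned by (1, 1, 1).
With v_2 = 1, v = (1, 1, 1), so v_3 = 1.

1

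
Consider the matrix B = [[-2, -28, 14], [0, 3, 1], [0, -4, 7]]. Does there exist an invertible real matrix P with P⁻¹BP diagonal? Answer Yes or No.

No

Characteristic polynomial: p(λ) = λ^3 - 8λ^2 + 5λ + 50 = (λ - 5)^2(λ + 2).
λ = 5 has algebraic multiplicity 2; rank(B − 5I) = 2, so geometric multiplicity = 1.
Geometric multiplicity < algebraic multiplicity, so B is not diagonalizable.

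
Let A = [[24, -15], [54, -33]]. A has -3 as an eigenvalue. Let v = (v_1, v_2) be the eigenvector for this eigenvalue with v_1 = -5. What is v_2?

-9

A + 3I = [[27, -15], [54, -30]].
Solving (A + 3I)v = 0 gives the eigenspace spanned by (-5, -9).
With v_1 = -5, v = (-5, -9), so v_2 = -9.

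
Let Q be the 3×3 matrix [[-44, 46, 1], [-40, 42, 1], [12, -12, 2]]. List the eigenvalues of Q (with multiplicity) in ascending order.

Characteristic polynomial: p(λ) = λ^3 - 12λ + 16 = (λ - 2)^2(λ + 4).
Roots (with multiplicity): -4, 2, 2.

-4, 2, 2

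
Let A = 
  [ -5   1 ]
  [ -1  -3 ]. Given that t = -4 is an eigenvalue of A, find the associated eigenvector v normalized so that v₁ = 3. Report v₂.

3

A + 4I = [[-1, 1], [-1, 1]].
Solving (A + 4I)v = 0 gives the eigenspace spanned by (3, 3).
With v₁ = 3, v = (3, 3), so v₂ = 3.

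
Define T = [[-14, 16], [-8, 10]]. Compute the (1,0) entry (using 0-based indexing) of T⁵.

Characteristic polynomial: r^2 + 4r - 12 = (r - 2)(r + 6), so the eigenvalues are -6, 2.
r=-6: eigenvector (-2, -1).
r=2: eigenvector (-1, -1).
P = [[-2, -1], [-1, -1]], D = diag(-6, 2), P⁻¹ = [[-1, 1], [1, -2]].
T⁵ = P·diag(-7776, 32)·P⁻¹ = [[-15584, 15616], [-7808, 7840]].
The requested entry is -7808.

-7808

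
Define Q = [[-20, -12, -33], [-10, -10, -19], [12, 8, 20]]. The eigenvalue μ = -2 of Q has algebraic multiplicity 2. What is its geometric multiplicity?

Q + 2I = [[-18, -12, -33], [-10, -8, -19], [12, 8, 22]].
This matrix has rank 2, so its null space has dimension 3 − 2 = 1.

1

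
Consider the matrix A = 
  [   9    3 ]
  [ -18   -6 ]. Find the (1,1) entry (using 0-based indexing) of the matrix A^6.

-1458

Characteristic polynomial: s^2 - 3s = s(s - 3), so the eigenvalues are 0, 3.
s=3: eigenvector (1, -2).
s=0: eigenvector (1, -3).
P = [[1, 1], [-2, -3]], D = diag(3, 0), P⁻¹ = [[3, 1], [-2, -1]].
A⁶ = P·diag(729, 0)·P⁻¹ = [[2187, 729], [-4374, -1458]].
The requested entry is -1458.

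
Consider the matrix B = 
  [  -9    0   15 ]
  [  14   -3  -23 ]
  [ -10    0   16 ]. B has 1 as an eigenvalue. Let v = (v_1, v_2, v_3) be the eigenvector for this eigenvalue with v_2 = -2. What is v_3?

B − 1I = [[-10, 0, 15], [14, -4, -23], [-10, 0, 15]].
Solving (B − 1I)v = 0 gives the eigenspace spanned by (6, -2, 4).
With v_2 = -2, v = (6, -2, 4), so v_3 = 4.

4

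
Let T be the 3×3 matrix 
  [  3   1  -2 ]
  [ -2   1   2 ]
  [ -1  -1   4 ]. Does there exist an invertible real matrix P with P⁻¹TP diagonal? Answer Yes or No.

No

Characteristic polynomial: p(r) = r^3 - 8r^2 + 21r - 18 = (r - 3)^2(r - 2).
r = 3 has algebraic multiplicity 2; rank(T − 3I) = 2, so geometric multiplicity = 1.
Geometric multiplicity < algebraic multiplicity, so T is not diagonalizable.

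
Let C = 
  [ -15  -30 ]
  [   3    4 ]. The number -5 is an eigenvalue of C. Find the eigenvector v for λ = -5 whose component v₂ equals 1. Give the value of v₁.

-3

C + 5I = [[-10, -30], [3, 9]].
Solving (C + 5I)v = 0 gives the eigenspace spanned by (-3, 1).
With v₂ = 1, v = (-3, 1), so v₁ = -3.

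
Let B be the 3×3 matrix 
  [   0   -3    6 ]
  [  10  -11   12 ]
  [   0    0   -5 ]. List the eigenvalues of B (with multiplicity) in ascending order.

-6, -5, -5

Characteristic polynomial: p(μ) = μ^3 + 16μ^2 + 85μ + 150 = (μ + 5)^2(μ + 6).
Roots (with multiplicity): -6, -5, -5.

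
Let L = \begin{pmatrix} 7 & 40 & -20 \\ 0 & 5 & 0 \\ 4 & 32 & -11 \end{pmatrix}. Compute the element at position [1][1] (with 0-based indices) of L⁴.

625

Characteristic polynomial: s^3 - s^2 - 17s - 15 = (s - 5)(s + 1)(s + 3), so the eigenvalues are -3, -1, 5.
s=5: eigenvector (0, 1, 2).
s=-1: eigenvector (5, 0, 2).
s=-3: eigenvector (2, 0, 1).
P = [[0, 5, 2], [1, 0, 0], [2, 2, 1]], D = diag(5, -1, -3), P⁻¹ = [[0, 1, 0], [1, 4, -2], [-2, -10, 5]].
L⁴ = P·diag(625, 1, 81)·P⁻¹ = [[-319, -1600, 800], [0, 625, 0], [-160, 448, 401]].
The requested entry is 625.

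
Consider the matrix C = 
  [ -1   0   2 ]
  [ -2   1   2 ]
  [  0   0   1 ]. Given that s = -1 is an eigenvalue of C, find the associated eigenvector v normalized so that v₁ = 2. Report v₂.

C + 1I = [[0, 0, 2], [-2, 2, 2], [0, 0, 2]].
Solving (C + 1I)v = 0 gives the eigenspace spanned by (2, 2, 0).
With v₁ = 2, v = (2, 2, 0), so v₂ = 2.

2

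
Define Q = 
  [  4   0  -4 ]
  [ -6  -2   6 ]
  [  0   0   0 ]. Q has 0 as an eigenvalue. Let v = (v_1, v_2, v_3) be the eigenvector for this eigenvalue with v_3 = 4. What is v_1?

4

Q = [[4, 0, -4], [-6, -2, 6], [0, 0, 0]].
Solving (Q)v = 0 gives the eigenspace spanned by (4, 0, 4).
With v_3 = 4, v = (4, 0, 4), so v_1 = 4.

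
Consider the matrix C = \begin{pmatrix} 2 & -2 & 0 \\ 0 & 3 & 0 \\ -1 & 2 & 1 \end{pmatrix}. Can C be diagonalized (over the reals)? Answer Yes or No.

Yes

Characteristic polynomial: p(r) = r^3 - 6r^2 + 11r - 6 = (r - 3)(r - 2)(r - 1).
All 3 eigenvalues are distinct, so C is diagonalizable.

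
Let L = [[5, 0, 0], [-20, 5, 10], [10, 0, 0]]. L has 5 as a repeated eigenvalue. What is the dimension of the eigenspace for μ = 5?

2

L − 5I = [[0, 0, 0], [-20, 0, 10], [10, 0, -5]].
This matrix has rank 1, so its null space has dimension 3 − 1 = 2.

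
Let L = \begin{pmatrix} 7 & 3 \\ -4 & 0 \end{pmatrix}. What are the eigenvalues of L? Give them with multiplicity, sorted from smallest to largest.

3, 4

Characteristic polynomial: p(t) = t^2 - 7t + 12 = (t - 4)(t - 3).
Roots (with multiplicity): 3, 4.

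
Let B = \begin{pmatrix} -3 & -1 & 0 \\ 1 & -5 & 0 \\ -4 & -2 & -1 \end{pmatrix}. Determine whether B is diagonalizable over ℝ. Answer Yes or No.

Characteristic polynomial: p(μ) = μ^3 + 9μ^2 + 24μ + 16 = (μ + 1)(μ + 4)^2.
μ = -4 has algebraic multiplicity 2; rank(B + 4I) = 2, so geometric multiplicity = 1.
Geometric multiplicity < algebraic multiplicity, so B is not diagonalizable.

No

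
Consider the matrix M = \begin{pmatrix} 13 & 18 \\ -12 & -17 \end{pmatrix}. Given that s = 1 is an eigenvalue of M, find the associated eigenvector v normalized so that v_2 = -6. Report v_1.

9

M − 1I = [[12, 18], [-12, -18]].
Solving (M − 1I)v = 0 gives the eigenspace spanned by (9, -6).
With v_2 = -6, v = (9, -6), so v_1 = 9.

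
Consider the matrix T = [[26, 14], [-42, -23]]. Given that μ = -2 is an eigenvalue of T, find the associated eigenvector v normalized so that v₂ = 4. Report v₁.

-2

T + 2I = [[28, 14], [-42, -21]].
Solving (T + 2I)v = 0 gives the eigenspace spanned by (-2, 4).
With v₂ = 4, v = (-2, 4), so v₁ = -2.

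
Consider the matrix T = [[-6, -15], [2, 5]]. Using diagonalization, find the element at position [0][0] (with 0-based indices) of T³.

-6

Characteristic polynomial: λ^2 + λ = λ(λ + 1), so the eigenvalues are -1, 0.
λ=-1: eigenvector (-3, 1).
λ=0: eigenvector (-5, 2).
P = [[-3, -5], [1, 2]], D = diag(-1, 0), P⁻¹ = [[-2, -5], [1, 3]].
T³ = P·diag(-1, 0)·P⁻¹ = [[-6, -15], [2, 5]].
The requested entry is -6.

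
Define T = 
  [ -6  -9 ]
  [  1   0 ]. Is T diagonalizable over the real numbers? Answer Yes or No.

No

Characteristic polynomial: p(s) = s^2 + 6s + 9 = (s + 3)^2.
s = -3 has algebraic multiplicity 2; rank(T + 3I) = 1, so geometric multiplicity = 1.
Geometric multiplicity < algebraic multiplicity, so T is not diagonalizable.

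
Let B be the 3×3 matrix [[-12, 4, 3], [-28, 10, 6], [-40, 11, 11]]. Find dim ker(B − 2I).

1

B − 2I = [[-14, 4, 3], [-28, 8, 6], [-40, 11, 9]].
This matrix has rank 2, so its null space has dimension 3 − 2 = 1.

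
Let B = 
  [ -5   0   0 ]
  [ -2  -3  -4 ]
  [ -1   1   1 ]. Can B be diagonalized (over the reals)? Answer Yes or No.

Characteristic polynomial: p(s) = s^3 + 7s^2 + 11s + 5 = (s + 1)^2(s + 5).
s = -1 has algebraic multiplicity 2; rank(B + 1I) = 2, so geometric multiplicity = 1.
Geometric multiplicity < algebraic multiplicity, so B is not diagonalizable.

No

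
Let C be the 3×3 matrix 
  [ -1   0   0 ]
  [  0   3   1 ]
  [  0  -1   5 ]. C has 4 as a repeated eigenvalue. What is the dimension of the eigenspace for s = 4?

C − 4I = [[-5, 0, 0], [0, -1, 1], [0, -1, 1]].
This matrix has rank 2, so its null space has dimension 3 − 2 = 1.

1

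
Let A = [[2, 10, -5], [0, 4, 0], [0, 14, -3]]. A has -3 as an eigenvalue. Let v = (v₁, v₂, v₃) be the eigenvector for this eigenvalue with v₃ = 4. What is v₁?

A + 3I = [[5, 10, -5], [0, 7, 0], [0, 14, 0]].
Solving (A + 3I)v = 0 gives the eigenspace spanned by (4, 0, 4).
With v₃ = 4, v = (4, 0, 4), so v₁ = 4.

4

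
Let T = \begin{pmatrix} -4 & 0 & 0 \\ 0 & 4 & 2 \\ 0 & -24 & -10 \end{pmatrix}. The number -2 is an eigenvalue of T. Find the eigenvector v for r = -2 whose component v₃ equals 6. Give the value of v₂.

T + 2I = [[-2, 0, 0], [0, 6, 2], [0, -24, -8]].
Solving (T + 2I)v = 0 gives the eigenspace spanned by (0, -2, 6).
With v₃ = 6, v = (0, -2, 6), so v₂ = -2.

-2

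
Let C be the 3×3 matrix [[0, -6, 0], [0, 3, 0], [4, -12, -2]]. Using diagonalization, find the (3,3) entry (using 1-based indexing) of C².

Characteristic polynomial: μ^3 - μ^2 - 6μ = μ(μ - 3)(μ + 2), so the eigenvalues are -2, 0, 3.
μ=3: eigenvector (-2, 1, -4).
μ=-2: eigenvector (0, 0, -1).
μ=0: eigenvector (1, 0, 2).
P = [[-2, 0, 1], [1, 0, 0], [-4, -1, 2]], D = diag(3, -2, 0), P⁻¹ = [[0, 1, 0], [2, 0, -1], [1, 2, 0]].
C² = P·diag(9, 4, 0)·P⁻¹ = [[0, -18, 0], [0, 9, 0], [-8, -36, 4]].
The requested entry is 4.

4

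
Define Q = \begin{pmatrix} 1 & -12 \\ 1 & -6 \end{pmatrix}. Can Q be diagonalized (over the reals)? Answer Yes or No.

Characteristic polynomial: p(λ) = λ^2 + 5λ + 6 = (λ + 2)(λ + 3).
All 2 eigenvalues are distinct, so Q is diagonalizable.

Yes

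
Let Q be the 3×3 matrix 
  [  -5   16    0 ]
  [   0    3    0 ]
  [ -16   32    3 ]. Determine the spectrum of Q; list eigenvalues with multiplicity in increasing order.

Characteristic polynomial: p(s) = s^3 - s^2 - 21s + 45 = (s - 3)^2(s + 5).
Roots (with multiplicity): -5, 3, 3.

-5, 3, 3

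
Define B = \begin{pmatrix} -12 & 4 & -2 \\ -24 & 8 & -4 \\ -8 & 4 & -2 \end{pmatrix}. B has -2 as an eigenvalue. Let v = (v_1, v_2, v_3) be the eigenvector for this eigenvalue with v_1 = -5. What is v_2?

-10

B + 2I = [[-10, 4, -2], [-24, 10, -4], [-8, 4, 0]].
Solving (B + 2I)v = 0 gives the eigenspace spanned by (-5, -10, 5).
With v_1 = -5, v = (-5, -10, 5), so v_2 = -10.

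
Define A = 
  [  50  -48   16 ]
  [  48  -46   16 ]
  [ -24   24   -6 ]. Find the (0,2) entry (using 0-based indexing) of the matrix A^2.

Characteristic polynomial: μ^3 + 2μ^2 - 20μ + 24 = (μ - 2)^2(μ + 6), so the eigenvalues are -6, 2, 2.
μ=2: eigenvector (7, 6, -3).
μ=2: eigenvector (1, 1, 0).
μ=-6: eigenvector (-2, -2, 1).
P = [[7, 1, -2], [6, 1, -2], [-3, 0, 1]], D = diag(2, 2, -6), P⁻¹ = [[1, -1, 0], [0, 1, 2], [3, -3, 1]].
A² = P·diag(4, 4, 36)·P⁻¹ = [[-188, 192, -64], [-192, 196, -64], [96, -96, 36]].
The requested entry is -64.

-64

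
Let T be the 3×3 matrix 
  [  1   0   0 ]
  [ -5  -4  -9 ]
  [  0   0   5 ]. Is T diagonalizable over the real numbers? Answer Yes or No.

Characteristic polynomial: p(λ) = λ^3 - 2λ^2 - 19λ + 20 = (λ - 5)(λ - 1)(λ + 4).
All 3 eigenvalues are distinct, so T is diagonalizable.

Yes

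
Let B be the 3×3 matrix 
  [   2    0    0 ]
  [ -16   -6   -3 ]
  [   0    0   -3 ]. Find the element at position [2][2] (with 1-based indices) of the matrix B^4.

1296

Characteristic polynomial: μ^3 + 7μ^2 - 36 = (μ - 2)(μ + 3)(μ + 6), so the eigenvalues are -6, -3, 2.
μ=2: eigenvector (1, -2, 0).
μ=-3: eigenvector (0, -1, 1).
μ=-6: eigenvector (0, 1, 0).
P = [[1, 0, 0], [-2, -1, 1], [0, 1, 0]], D = diag(2, -3, -6), P⁻¹ = [[1, 0, 0], [0, 0, 1], [2, 1, 1]].
B⁴ = P·diag(16, 81, 1296)·P⁻¹ = [[16, 0, 0], [2560, 1296, 1215], [0, 0, 81]].
The requested entry is 1296.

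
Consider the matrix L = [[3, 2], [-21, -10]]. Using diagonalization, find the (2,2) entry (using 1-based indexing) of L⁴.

Characteristic polynomial: μ^2 + 7μ + 12 = (μ + 3)(μ + 4), so the eigenvalues are -4, -3.
μ=-3: eigenvector (1, -3).
μ=-4: eigenvector (-2, 7).
P = [[1, -2], [-3, 7]], D = diag(-3, -4), P⁻¹ = [[7, 2], [3, 1]].
L⁴ = P·diag(81, 256)·P⁻¹ = [[-969, -350], [3675, 1306]].
The requested entry is 1306.

1306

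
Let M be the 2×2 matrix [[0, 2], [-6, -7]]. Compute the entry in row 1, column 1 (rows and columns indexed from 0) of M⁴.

781

Characteristic polynomial: λ^2 + 7λ + 12 = (λ + 3)(λ + 4), so the eigenvalues are -4, -3.
λ=-4: eigenvector (1, -2).
λ=-3: eigenvector (2, -3).
P = [[1, 2], [-2, -3]], D = diag(-4, -3), P⁻¹ = [[-3, -2], [2, 1]].
M⁴ = P·diag(256, 81)·P⁻¹ = [[-444, -350], [1050, 781]].
The requested entry is 781.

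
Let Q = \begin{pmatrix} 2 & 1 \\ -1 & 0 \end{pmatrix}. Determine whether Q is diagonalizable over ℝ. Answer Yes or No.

Characteristic polynomial: p(r) = r^2 - 2r + 1 = (r - 1)^2.
r = 1 has algebraic multiplicity 2; rank(Q − 1I) = 1, so geometric multiplicity = 1.
Geometric multiplicity < algebraic multiplicity, so Q is not diagonalizable.

No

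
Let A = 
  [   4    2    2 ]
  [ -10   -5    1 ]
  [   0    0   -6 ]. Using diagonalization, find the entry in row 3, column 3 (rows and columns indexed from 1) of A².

Characteristic polynomial: t^3 + 7t^2 + 6t = t(t + 1)(t + 6), so the eigenvalues are -6, -1, 0.
t=0: eigenvector (1, -2, 0).
t=-1: eigenvector (-2, 5, 0).
t=-6: eigenvector (0, -1, 1).
P = [[1, -2, 0], [-2, 5, -1], [0, 0, 1]], D = diag(0, -1, -6), P⁻¹ = [[5, 2, 2], [2, 1, 1], [0, 0, 1]].
A² = P·diag(0, 1, 36)·P⁻¹ = [[-4, -2, -2], [10, 5, -31], [0, 0, 36]].
The requested entry is 36.

36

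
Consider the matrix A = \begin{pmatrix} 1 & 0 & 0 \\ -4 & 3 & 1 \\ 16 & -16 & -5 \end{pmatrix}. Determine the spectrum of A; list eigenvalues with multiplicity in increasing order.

-1, -1, 1

Characteristic polynomial: p(t) = t^3 + t^2 - t - 1 = (t - 1)(t + 1)^2.
Roots (with multiplicity): -1, -1, 1.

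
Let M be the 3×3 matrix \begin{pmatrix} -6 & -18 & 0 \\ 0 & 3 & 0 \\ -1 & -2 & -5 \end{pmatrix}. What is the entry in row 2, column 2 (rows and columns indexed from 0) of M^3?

Characteristic polynomial: μ^3 + 8μ^2 - 3μ - 90 = (μ - 3)(μ + 5)(μ + 6), so the eigenvalues are -6, -5, 3.
μ=-6: eigenvector (1, 0, 1).
μ=3: eigenvector (-2, 1, 0).
μ=-5: eigenvector (0, 0, 1).
P = [[1, -2, 0], [0, 1, 0], [1, 0, 1]], D = diag(-6, 3, -5), P⁻¹ = [[1, 2, 0], [0, 1, 0], [-1, -2, 1]].
M³ = P·diag(-216, 27, -125)·P⁻¹ = [[-216, -486, 0], [0, 27, 0], [-91, -182, -125]].
The requested entry is -125.

-125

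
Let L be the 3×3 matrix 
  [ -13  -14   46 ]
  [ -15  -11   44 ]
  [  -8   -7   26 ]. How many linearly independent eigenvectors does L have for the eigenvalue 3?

1

L − 3I = [[-16, -14, 46], [-15, -14, 44], [-8, -7, 23]].
This matrix has rank 2, so its null space has dimension 3 − 2 = 1.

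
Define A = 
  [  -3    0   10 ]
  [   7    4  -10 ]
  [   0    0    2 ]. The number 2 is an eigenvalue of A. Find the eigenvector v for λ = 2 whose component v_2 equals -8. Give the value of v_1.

8

A − 2I = [[-5, 0, 10], [7, 2, -10], [0, 0, 0]].
Solving (A − 2I)v = 0 gives the eigenspace spanned by (8, -8, 4).
With v_2 = -8, v = (8, -8, 4), so v_1 = 8.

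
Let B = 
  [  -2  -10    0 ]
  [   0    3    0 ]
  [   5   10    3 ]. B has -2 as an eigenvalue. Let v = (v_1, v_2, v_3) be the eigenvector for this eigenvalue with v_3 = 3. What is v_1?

B + 2I = [[0, -10, 0], [0, 5, 0], [5, 10, 5]].
Solving (B + 2I)v = 0 gives the eigenspace spanned by (-3, 0, 3).
With v_3 = 3, v = (-3, 0, 3), so v_1 = -3.

-3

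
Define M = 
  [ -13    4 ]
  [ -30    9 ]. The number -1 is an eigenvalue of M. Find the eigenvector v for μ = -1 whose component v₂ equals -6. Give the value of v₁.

M + 1I = [[-12, 4], [-30, 10]].
Solving (M + 1I)v = 0 gives the eigenspace spanned by (-2, -6).
With v₂ = -6, v = (-2, -6), so v₁ = -2.

-2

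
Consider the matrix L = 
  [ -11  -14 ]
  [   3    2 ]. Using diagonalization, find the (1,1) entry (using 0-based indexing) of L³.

Characteristic polynomial: t^2 + 9t + 20 = (t + 4)(t + 5), so the eigenvalues are -5, -4.
t=-5: eigenvector (7, -3).
t=-4: eigenvector (-2, 1).
P = [[7, -2], [-3, 1]], D = diag(-5, -4), P⁻¹ = [[1, 2], [3, 7]].
L³ = P·diag(-125, -64)·P⁻¹ = [[-491, -854], [183, 302]].
The requested entry is 302.

302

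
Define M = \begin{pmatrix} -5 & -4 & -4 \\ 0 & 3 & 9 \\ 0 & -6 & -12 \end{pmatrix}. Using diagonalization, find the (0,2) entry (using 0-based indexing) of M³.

-196

Characteristic polynomial: s^3 + 14s^2 + 63s + 90 = (s + 3)(s + 5)(s + 6), so the eigenvalues are -6, -5, -3.
s=-5: eigenvector (1, 0, 0).
s=-6: eigenvector (0, -1, 1).
s=-3: eigenvector (-2, 3, -2).
P = [[1, 0, -2], [0, -1, 3], [0, 1, -2]], D = diag(-5, -6, -3), P⁻¹ = [[1, 2, 2], [0, 2, 3], [0, 1, 1]].
M³ = P·diag(-125, -216, -27)·P⁻¹ = [[-125, -196, -196], [0, 351, 567], [0, -378, -594]].
The requested entry is -196.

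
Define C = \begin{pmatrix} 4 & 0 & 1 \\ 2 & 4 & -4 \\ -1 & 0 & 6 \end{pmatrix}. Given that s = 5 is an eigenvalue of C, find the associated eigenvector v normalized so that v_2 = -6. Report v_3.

C − 5I = [[-1, 0, 1], [2, -1, -4], [-1, 0, 1]].
Solving (C − 5I)v = 0 gives the eigenspace spanned by (3, -6, 3).
With v_2 = -6, v = (3, -6, 3), so v_3 = 3.

3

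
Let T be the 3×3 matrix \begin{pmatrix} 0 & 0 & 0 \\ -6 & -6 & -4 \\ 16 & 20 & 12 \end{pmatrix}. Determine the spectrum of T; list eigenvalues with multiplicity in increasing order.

0, 2, 4

Characteristic polynomial: p(λ) = λ^3 - 6λ^2 + 8λ = λ(λ - 4)(λ - 2).
Roots (with multiplicity): 0, 2, 4.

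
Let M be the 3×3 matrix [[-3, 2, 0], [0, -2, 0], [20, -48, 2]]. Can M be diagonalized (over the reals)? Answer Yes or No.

Characteristic polynomial: p(μ) = μ^3 + 3μ^2 - 4μ - 12 = (μ - 2)(μ + 2)(μ + 3).
All 3 eigenvalues are distinct, so M is diagonalizable.

Yes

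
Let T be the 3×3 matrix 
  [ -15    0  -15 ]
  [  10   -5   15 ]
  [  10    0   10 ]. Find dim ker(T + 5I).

T + 5I = [[-10, 0, -15], [10, 0, 15], [10, 0, 15]].
This matrix has rank 1, so its null space has dimension 3 − 1 = 2.

2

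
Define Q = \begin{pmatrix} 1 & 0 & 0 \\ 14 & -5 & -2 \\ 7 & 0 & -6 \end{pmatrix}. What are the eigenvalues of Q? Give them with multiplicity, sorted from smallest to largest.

-6, -5, 1

Characteristic polynomial: p(s) = s^3 + 10s^2 + 19s - 30 = (s - 1)(s + 5)(s + 6).
Roots (with multiplicity): -6, -5, 1.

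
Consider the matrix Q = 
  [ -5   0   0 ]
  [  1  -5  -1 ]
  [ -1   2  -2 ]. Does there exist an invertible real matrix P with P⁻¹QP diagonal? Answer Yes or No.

Yes

Characteristic polynomial: p(t) = t^3 + 12t^2 + 47t + 60 = (t + 3)(t + 4)(t + 5).
All 3 eigenvalues are distinct, so Q is diagonalizable.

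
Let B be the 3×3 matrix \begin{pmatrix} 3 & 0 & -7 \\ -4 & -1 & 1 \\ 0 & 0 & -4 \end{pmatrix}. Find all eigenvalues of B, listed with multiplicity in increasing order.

Characteristic polynomial: p(s) = s^3 + 2s^2 - 11s - 12 = (s - 3)(s + 1)(s + 4).
Roots (with multiplicity): -4, -1, 3.

-4, -1, 3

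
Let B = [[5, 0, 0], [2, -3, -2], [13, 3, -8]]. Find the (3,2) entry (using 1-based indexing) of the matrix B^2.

-33

Characteristic polynomial: μ^3 + 6μ^2 - 25μ - 150 = (μ - 5)(μ + 5)(μ + 6), so the eigenvalues are -6, -5, 5.
μ=5: eigenvector (1, 0, 1).
μ=-5: eigenvector (0, 1, 1).
μ=-6: eigenvector (0, 2, 3).
P = [[1, 0, 0], [0, 1, 2], [1, 1, 3]], D = diag(5, -5, -6), P⁻¹ = [[1, 0, 0], [2, 3, -2], [-1, -1, 1]].
B² = P·diag(25, 25, 36)·P⁻¹ = [[25, 0, 0], [-22, 3, 22], [-33, -33, 58]].
The requested entry is -33.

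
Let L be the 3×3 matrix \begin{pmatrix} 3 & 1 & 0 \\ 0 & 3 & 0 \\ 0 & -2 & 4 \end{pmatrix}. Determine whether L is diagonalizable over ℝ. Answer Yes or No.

No

Characteristic polynomial: p(μ) = μ^3 - 10μ^2 + 33μ - 36 = (μ - 4)(μ - 3)^2.
μ = 3 has algebraic multiplicity 2; rank(L − 3I) = 2, so geometric multiplicity = 1.
Geometric multiplicity < algebraic multiplicity, so L is not diagonalizable.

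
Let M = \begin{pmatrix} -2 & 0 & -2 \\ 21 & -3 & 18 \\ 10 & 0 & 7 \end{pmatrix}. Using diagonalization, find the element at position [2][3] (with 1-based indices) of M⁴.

Characteristic polynomial: s^3 - 2s^2 - 9s + 18 = (s - 3)(s - 2)(s + 3), so the eigenvalues are -3, 2, 3.
s=-3: eigenvector (0, 1, 0).
s=2: eigenvector (1, -3, -2).
s=3: eigenvector (-2, 8, 5).
P = [[0, 1, -2], [1, -3, 8], [0, -2, 5]], D = diag(-3, 2, 3), P⁻¹ = [[-1, 1, -2], [5, 0, 2], [2, 0, 1]].
M⁴ = P·diag(81, 16, 81)·P⁻¹ = [[-244, 0, -130], [975, 81, 390], [650, 0, 341]].
The requested entry is 390.

390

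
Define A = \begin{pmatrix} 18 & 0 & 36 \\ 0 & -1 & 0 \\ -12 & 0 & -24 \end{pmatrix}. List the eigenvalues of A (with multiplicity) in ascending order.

Characteristic polynomial: p(r) = r^3 + 7r^2 + 6r = r(r + 1)(r + 6).
Roots (with multiplicity): -6, -1, 0.

-6, -1, 0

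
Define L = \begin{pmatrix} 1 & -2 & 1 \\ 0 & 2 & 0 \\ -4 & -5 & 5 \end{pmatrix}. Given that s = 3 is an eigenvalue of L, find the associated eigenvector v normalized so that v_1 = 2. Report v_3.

L − 3I = [[-2, -2, 1], [0, -1, 0], [-4, -5, 2]].
Solving (L − 3I)v = 0 gives the eigenspace spanned by (2, 0, 4).
With v_1 = 2, v = (2, 0, 4), so v_3 = 4.

4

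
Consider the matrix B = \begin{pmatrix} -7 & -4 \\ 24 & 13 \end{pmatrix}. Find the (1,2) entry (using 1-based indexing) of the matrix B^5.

Characteristic polynomial: s^2 - 6s + 5 = (s - 5)(s - 1), so the eigenvalues are 1, 5.
s=5: eigenvector (-1, 3).
s=1: eigenvector (1, -2).
P = [[-1, 1], [3, -2]], D = diag(5, 1), P⁻¹ = [[2, 1], [3, 1]].
B⁵ = P·diag(3125, 1)·P⁻¹ = [[-6247, -3124], [18744, 9373]].
The requested entry is -3124.

-3124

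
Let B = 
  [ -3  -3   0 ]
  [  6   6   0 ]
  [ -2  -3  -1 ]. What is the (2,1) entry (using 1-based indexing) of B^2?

18

Characteristic polynomial: s^3 - 2s^2 - 3s = s(s - 3)(s + 1), so the eigenvalues are -1, 0, 3.
s=0: eigenvector (1, -1, 1).
s=-1: eigenvector (0, 0, 1).
s=3: eigenvector (-1, 2, -1).
P = [[1, 0, -1], [-1, 0, 2], [1, 1, -1]], D = diag(0, -1, 3), P⁻¹ = [[2, 1, 0], [-1, 0, 1], [1, 1, 0]].
B² = P·diag(0, 1, 9)·P⁻¹ = [[-9, -9, 0], [18, 18, 0], [-10, -9, 1]].
The requested entry is 18.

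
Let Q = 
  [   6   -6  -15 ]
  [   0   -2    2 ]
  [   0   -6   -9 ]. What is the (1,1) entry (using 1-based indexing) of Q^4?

Characteristic polynomial: s^3 + 5s^2 - 36s - 180 = (s - 6)(s + 5)(s + 6), so the eigenvalues are -6, -5, 6.
s=6: eigenvector (1, 0, 0).
s=-6: eigenvector (-2, 1, -2).
s=-5: eigenvector (-3, 2, -3).
P = [[1, -2, -3], [0, 1, 2], [0, -2, -3]], D = diag(6, -6, -5), P⁻¹ = [[1, 0, -1], [0, -3, -2], [0, 2, 1]].
Q⁴ = P·diag(1296, 1296, 625)·P⁻¹ = [[1296, 4026, 2013], [0, -1388, -1342], [0, 4026, 3309]].
The requested entry is 1296.

1296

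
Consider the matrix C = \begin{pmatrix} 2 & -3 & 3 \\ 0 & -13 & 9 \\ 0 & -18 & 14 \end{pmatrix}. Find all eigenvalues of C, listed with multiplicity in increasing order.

Characteristic polynomial: p(s) = s^3 - 3s^2 - 18s + 40 = (s - 5)(s - 2)(s + 4).
Roots (with multiplicity): -4, 2, 5.

-4, 2, 5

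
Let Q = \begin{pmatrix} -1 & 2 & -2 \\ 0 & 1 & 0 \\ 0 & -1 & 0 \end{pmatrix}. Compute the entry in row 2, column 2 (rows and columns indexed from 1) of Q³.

1

Characteristic polynomial: r^3 - r = r(r - 1)(r + 1), so the eigenvalues are -1, 0, 1.
r=-1: eigenvector (1, 0, 0).
r=0: eigenvector (-2, 0, 1).
r=1: eigenvector (2, 1, -1).
P = [[1, -2, 2], [0, 0, 1], [0, 1, -1]], D = diag(-1, 0, 1), P⁻¹ = [[1, 0, 2], [0, 1, 1], [0, 1, 0]].
Q³ = P·diag(-1, 0, 1)·P⁻¹ = [[-1, 2, -2], [0, 1, 0], [0, -1, 0]].
The requested entry is 1.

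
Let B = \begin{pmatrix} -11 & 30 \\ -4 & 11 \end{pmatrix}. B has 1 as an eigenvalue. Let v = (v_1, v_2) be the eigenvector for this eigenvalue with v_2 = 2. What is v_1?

5

B − 1I = [[-12, 30], [-4, 10]].
Solving (B − 1I)v = 0 gives the eigenspace spanned by (5, 2).
With v_2 = 2, v = (5, 2), so v_1 = 5.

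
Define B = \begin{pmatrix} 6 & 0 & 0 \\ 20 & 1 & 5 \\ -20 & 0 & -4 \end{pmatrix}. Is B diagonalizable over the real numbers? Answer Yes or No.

Yes

Characteristic polynomial: p(λ) = λ^3 - 3λ^2 - 22λ + 24 = (λ - 6)(λ - 1)(λ + 4).
All 3 eigenvalues are distinct, so B is diagonalizable.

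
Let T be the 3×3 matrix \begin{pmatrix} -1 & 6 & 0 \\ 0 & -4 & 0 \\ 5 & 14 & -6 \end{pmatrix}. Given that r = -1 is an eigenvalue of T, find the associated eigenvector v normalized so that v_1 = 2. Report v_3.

T + 1I = [[0, 6, 0], [0, -3, 0], [5, 14, -5]].
Solving (T + 1I)v = 0 gives the eigenspace spanned by (2, 0, 2).
With v_1 = 2, v = (2, 0, 2), so v_3 = 2.

2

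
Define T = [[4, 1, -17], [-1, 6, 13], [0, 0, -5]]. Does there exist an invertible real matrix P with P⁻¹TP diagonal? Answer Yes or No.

No

Characteristic polynomial: p(μ) = μ^3 - 5μ^2 - 25μ + 125 = (μ - 5)^2(μ + 5).
μ = 5 has algebraic multiplicity 2; rank(T − 5I) = 2, so geometric multiplicity = 1.
Geometric multiplicity < algebraic multiplicity, so T is not diagonalizable.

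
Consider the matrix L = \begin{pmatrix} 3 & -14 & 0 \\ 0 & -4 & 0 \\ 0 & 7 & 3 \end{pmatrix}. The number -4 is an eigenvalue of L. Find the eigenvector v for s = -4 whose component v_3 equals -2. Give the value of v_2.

2

L + 4I = [[7, -14, 0], [0, 0, 0], [0, 7, 7]].
Solving (L + 4I)v = 0 gives the eigenspace spanned by (4, 2, -2).
With v_3 = -2, v = (4, 2, -2), so v_2 = 2.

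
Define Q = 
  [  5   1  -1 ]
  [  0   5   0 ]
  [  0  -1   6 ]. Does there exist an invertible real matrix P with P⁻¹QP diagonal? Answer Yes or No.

Yes

Characteristic polynomial: p(λ) = λ^3 - 16λ^2 + 85λ - 150 = (λ - 6)(λ - 5)^2.
λ = 5 has algebraic multiplicity 2; rank(Q − 5I) = 1, so geometric multiplicity = 2.
Every eigenvalue has geometric = algebraic multiplicity, so Q is diagonalizable.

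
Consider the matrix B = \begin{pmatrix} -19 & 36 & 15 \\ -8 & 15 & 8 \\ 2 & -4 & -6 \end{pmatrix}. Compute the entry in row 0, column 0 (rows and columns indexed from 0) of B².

Characteristic polynomial: s^3 + 10s^2 + 29s + 20 = (s + 1)(s + 4)(s + 5), so the eigenvalues are -5, -4, -1.
s=-5: eigenvector (3, 2, -2).
s=-1: eigenvector (2, 1, 0).
s=-4: eigenvector (1, 0, 1).
P = [[3, 2, 1], [2, 1, 0], [-2, 0, 1]], D = diag(-5, -1, -4), P⁻¹ = [[1, -2, -1], [-2, 5, 2], [2, -4, -1]].
B² = P·diag(25, 1, 16)·P⁻¹ = [[103, -204, -87], [48, -95, -48], [-18, 36, 34]].
The requested entry is 103.

103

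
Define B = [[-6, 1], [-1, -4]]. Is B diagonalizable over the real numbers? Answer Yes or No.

No

Characteristic polynomial: p(t) = t^2 + 10t + 25 = (t + 5)^2.
t = -5 has algebraic multiplicity 2; rank(B + 5I) = 1, so geometric multiplicity = 1.
Geometric multiplicity < algebraic multiplicity, so B is not diagonalizable.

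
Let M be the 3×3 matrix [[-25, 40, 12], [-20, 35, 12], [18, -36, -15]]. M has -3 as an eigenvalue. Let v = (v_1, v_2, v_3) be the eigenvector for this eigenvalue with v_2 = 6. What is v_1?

6

M + 3I = [[-22, 40, 12], [-20, 38, 12], [18, -36, -12]].
Solving (M + 3I)v = 0 gives the eigenspace spanned by (6, 6, -9).
With v_2 = 6, v = (6, 6, -9), so v_1 = 6.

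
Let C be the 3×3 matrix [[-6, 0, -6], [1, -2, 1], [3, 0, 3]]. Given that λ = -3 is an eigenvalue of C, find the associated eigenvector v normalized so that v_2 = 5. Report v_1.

C + 3I = [[-3, 0, -6], [1, 1, 1], [3, 0, 6]].
Solving (C + 3I)v = 0 gives the eigenspace spanned by (-10, 5, 5).
With v_2 = 5, v = (-10, 5, 5), so v_1 = -10.

-10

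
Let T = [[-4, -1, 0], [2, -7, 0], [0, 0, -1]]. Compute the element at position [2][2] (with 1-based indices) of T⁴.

Characteristic polynomial: s^3 + 12s^2 + 41s + 30 = (s + 1)(s + 5)(s + 6), so the eigenvalues are -6, -5, -1.
s=-6: eigenvector (-1, -2, 0).
s=-5: eigenvector (1, 1, 0).
s=-1: eigenvector (0, 0, 1).
P = [[-1, 1, 0], [-2, 1, 0], [0, 0, 1]], D = diag(-6, -5, -1), P⁻¹ = [[1, -1, 0], [2, -1, 0], [0, 0, 1]].
T⁴ = P·diag(1296, 625, 1)·P⁻¹ = [[-46, 671, 0], [-1342, 1967, 0], [0, 0, 1]].
The requested entry is 1967.

1967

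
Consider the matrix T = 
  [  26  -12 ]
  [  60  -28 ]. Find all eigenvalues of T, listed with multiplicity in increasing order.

Characteristic polynomial: p(μ) = μ^2 + 2μ - 8 = (μ - 2)(μ + 4).
Roots (with multiplicity): -4, 2.

-4, 2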